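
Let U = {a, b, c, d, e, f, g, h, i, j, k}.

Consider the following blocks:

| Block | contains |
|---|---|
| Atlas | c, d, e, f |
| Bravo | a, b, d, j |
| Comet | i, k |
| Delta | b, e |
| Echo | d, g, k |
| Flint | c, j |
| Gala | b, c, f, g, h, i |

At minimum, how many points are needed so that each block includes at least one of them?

Take T = {b, c, k}. Each listed block contains at least one of these, so T is a hitting set of size 3.
The blocks Delta, Echo, Flint are pairwise disjoint, so any hitting set needs a separate point for each — at least 3. Hence 3 is optimal.

3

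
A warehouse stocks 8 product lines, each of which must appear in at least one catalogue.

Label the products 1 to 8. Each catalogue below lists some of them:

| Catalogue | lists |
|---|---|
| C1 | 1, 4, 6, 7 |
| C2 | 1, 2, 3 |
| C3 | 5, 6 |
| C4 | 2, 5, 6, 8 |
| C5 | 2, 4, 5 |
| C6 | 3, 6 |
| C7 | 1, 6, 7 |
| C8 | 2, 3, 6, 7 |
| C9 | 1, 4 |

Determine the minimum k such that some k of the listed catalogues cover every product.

Take {C1, C4, C8}. Their union is {1, 2, 3, 4, 5, 6, 7, 8}, which is all 8 products.
Only C4 contains 8, so C4 is forced; the remaining 4 products need at least 2 more catalogues (each remaining catalogue adds at most 3) — so at least 3 catalogues are needed, and 3 is optimal.

3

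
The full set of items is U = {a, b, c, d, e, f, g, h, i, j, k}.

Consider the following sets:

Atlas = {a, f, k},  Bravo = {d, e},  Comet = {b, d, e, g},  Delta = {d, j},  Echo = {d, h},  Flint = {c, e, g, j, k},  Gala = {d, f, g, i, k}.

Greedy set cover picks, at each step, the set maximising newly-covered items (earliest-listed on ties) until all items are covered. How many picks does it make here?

5

Greedy: pick Flint (covers 5 new) → pick Gala (covers 3 new) → pick Atlas (covers 1 new) → pick Comet (covers 1 new) → pick Echo (covers 1 new). Total picks: 5.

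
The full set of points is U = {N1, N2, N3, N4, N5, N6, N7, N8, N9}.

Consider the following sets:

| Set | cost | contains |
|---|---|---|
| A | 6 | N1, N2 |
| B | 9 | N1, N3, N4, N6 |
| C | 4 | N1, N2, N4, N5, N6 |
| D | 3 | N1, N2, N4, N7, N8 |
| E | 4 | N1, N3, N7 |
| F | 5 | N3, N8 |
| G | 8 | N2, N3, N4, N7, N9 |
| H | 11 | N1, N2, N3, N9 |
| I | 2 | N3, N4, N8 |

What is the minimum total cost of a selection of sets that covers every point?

C, G, I together cover every point (C ∪ G ∪ I = {N1, N2, N3, N4, N5, N6, N7, N8, N9}); total cost 4 + 8 + 2 = 14.
The greedy pick D, C, I, G costs 17; no covering selection beats 14.

14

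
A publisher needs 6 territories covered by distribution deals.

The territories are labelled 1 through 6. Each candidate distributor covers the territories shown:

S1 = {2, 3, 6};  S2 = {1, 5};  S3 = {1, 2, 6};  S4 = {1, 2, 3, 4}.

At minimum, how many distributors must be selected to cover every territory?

3

Take {S2, S3, S4}. Their union is {1, 2, 3, 4, 5, 6}, which is all 6 territories.
Only S4 contains 4, so S4 is forced; the remaining 2 territories need at least 2 more distributors (each remaining distributor adds at most 1) — so at least 3 distributors are needed, and 3 is optimal.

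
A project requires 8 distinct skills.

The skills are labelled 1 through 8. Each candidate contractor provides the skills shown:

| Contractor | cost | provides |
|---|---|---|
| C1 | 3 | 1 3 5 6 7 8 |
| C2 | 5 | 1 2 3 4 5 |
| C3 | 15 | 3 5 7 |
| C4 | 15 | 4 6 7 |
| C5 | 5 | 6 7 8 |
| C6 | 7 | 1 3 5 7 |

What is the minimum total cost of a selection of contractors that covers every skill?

C1, C2 together cover every skill (C1 ∪ C2 = {1, 2, 3, 4, 5, 6, 7, 8}); total cost 3 + 5 = 8.
No covering selection has total cost below 8.

8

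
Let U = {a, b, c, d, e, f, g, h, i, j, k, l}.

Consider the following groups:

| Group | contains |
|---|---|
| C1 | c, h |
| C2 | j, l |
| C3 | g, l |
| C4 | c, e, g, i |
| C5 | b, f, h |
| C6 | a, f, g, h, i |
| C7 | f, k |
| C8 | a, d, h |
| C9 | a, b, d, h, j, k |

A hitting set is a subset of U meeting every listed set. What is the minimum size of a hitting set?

Take T = {f, g, h, l}. Each listed group contains at least one of these, so T is a hitting set of size 4.
The groups C2, C4, C7, C8 are pairwise disjoint, so any hitting set needs a separate element for each — at least 4. Hence 4 is optimal.

4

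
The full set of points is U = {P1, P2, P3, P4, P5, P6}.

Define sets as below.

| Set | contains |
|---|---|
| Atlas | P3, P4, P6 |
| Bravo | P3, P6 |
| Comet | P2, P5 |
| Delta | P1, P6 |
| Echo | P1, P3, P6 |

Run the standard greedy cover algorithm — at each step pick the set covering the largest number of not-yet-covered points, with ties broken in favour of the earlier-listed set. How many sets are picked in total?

Greedy: pick Atlas (covers 3 new) → pick Comet (covers 2 new) → pick Delta (covers 1 new). Total picks: 3.

3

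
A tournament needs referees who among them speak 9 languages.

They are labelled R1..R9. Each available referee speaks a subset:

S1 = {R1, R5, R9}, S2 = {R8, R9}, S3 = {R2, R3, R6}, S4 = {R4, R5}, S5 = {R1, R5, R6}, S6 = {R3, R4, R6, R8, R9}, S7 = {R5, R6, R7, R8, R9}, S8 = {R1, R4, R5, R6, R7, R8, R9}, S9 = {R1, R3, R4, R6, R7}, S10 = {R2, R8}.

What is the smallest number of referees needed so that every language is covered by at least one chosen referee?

S3 and S8 together: S3 ∪ S8 = {R1, R2, R3, R4, R5, R6, R7, R8, R9} — every language is covered.
No single referee has all 9 languages (the largest, S8, has 7), so 2 is optimal.

2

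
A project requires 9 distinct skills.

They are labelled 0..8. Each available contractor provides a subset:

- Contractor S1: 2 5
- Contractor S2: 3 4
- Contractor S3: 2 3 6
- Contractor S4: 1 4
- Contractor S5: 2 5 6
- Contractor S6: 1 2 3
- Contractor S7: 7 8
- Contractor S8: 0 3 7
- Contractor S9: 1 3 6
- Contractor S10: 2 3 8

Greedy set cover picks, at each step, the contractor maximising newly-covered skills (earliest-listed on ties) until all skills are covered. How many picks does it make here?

5

Greedy: pick S3 (covers 3 new) → pick S4 (covers 2 new) → pick S7 (covers 2 new) → pick S1 (covers 1 new) → pick S8 (covers 1 new). Total picks: 5.
(The true minimum cover uses only 4 contractors, so greedy is not optimal here.)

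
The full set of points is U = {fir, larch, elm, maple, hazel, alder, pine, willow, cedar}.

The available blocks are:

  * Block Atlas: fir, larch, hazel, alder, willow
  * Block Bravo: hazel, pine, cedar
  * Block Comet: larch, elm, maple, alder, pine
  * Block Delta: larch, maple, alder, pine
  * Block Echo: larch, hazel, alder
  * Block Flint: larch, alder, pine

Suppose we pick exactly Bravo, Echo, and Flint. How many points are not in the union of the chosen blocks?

4

Union of Bravo, Echo, Flint = {larch, hazel, alder, pine, cedar}.
Not covered: fir, elm, maple, willow — 4 points.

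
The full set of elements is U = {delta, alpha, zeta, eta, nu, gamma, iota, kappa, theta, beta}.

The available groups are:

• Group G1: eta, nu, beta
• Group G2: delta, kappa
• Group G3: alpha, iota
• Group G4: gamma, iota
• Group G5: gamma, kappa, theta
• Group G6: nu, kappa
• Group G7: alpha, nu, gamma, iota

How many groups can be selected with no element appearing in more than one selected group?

G1, G2, G4 are pairwise disjoint (G1={eta,nu,beta}; G2={delta,kappa}; G4={gamma,iota}).
Every remaining group overlaps one of these, and no 4 of the listed groups are pairwise disjoint, so 3 is the maximum.

3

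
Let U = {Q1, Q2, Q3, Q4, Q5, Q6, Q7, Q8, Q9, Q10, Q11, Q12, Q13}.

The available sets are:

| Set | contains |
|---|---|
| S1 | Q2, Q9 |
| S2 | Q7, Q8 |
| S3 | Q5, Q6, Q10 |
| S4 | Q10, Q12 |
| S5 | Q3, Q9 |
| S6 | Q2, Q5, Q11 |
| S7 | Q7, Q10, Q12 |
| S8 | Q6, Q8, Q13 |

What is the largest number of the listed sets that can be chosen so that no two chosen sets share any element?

S5, S6, S7, S8 are pairwise disjoint (S5={Q3,Q9}; S6={Q2,Q5,Q11}; S7={Q7,Q10,Q12}; S8={Q6,Q8,Q13}).
Every remaining set overlaps one of these, and no 5 of the listed sets are pairwise disjoint, so 4 is the maximum.

4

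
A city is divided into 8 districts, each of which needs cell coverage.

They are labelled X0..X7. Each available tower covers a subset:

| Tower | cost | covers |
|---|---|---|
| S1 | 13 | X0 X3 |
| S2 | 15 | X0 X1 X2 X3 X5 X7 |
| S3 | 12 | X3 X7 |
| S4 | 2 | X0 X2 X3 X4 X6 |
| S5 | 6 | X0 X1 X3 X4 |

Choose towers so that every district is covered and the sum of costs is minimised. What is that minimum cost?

17

S2, S4 together cover every district (S2 ∪ S4 = {X0, X1, X2, X3, X4, X5, X6, X7}); total cost 15 + 2 = 17.
No covering selection has total cost below 17.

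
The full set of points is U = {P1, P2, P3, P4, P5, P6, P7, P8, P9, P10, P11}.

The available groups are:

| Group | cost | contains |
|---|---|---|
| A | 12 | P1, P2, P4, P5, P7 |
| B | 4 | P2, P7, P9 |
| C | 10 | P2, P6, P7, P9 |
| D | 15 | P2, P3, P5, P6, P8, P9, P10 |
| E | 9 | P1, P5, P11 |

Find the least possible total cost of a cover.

36

A, D, E together cover every point (A ∪ D ∪ E = {P1, P2, P3, P4, P5, P6, P7, P8, P9, P10, P11}); total cost 12 + 15 + 9 = 36.
The greedy pick B, D, E, A costs 40; no covering selection beats 36.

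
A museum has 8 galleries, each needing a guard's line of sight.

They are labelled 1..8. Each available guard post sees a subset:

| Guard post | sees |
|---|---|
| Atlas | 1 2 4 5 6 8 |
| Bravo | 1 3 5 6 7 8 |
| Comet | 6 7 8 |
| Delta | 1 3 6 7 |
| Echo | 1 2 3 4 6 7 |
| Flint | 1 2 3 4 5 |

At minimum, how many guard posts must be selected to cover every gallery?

Bravo and Flint together: Bravo ∪ Flint = {1, 2, 3, 4, 5, 6, 7, 8} — every gallery is covered.
No single guard post has all 8 galleries (the largest, Atlas, has 6), so 2 is optimal.

2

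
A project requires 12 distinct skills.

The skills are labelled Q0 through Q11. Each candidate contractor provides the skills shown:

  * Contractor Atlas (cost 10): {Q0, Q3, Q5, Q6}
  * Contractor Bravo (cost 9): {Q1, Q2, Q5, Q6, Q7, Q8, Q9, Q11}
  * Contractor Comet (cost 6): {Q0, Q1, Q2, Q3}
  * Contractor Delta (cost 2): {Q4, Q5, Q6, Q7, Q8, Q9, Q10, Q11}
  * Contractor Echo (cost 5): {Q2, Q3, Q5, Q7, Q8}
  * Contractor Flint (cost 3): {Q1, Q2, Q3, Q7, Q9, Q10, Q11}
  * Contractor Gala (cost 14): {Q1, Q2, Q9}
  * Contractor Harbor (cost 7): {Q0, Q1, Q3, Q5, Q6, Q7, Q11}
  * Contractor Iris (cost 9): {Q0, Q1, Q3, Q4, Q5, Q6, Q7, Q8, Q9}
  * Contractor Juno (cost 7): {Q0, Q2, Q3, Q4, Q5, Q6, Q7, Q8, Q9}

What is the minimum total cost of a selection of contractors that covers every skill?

8

Comet, Delta together cover every skill (Comet ∪ Delta = {Q0, Q1, Q2, Q3, Q4, Q5, Q6, Q7, Q8, Q9, Q10, Q11}); total cost 6 + 2 = 8.
The greedy pick Delta, Flint, Comet costs 11; no covering selection beats 8.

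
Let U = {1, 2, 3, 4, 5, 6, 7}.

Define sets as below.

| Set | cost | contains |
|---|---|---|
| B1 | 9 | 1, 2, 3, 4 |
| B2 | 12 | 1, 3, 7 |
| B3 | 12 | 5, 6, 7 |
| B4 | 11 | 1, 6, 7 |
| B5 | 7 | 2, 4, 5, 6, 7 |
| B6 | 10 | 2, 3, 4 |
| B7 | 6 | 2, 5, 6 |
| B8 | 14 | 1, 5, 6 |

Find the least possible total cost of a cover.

16

B1, B5 together cover every element (B1 ∪ B5 = {1, 2, 3, 4, 5, 6, 7}); total cost 9 + 7 = 16.
No covering selection has total cost below 16.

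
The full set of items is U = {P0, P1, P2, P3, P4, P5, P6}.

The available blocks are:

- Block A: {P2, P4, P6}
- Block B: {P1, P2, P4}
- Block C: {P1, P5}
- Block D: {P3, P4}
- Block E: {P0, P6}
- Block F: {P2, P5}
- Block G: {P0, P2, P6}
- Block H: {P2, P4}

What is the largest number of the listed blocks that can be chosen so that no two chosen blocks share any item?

3

D, E, F are pairwise disjoint (D={P3,P4}; E={P0,P6}; F={P2,P5}).
Every remaining block overlaps one of these, and no 4 of the listed blocks are pairwise disjoint, so 3 is the maximum.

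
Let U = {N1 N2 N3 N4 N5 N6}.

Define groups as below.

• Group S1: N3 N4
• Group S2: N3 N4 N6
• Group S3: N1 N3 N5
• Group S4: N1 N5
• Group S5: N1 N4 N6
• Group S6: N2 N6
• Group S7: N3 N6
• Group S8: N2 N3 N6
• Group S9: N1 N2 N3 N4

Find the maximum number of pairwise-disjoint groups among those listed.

3

S1, S4, S6 are pairwise disjoint (S1={N3,N4}; S4={N1,N5}; S6={N2,N6}).
Every remaining group overlaps one of these, and no 4 of the listed groups are pairwise disjoint, so 3 is the maximum.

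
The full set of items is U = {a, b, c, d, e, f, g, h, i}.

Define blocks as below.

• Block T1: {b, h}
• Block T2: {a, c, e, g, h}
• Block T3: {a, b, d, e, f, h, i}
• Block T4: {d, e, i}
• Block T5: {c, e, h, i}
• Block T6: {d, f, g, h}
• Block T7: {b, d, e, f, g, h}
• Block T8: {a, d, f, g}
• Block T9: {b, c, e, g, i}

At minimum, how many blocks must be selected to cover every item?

Take {T2, T3}. Their union is {a, b, c, d, e, f, g, h, i}, which is all 9 items.
No single block has all 9 items (the largest, T3, has 7), so 2 is optimal.

2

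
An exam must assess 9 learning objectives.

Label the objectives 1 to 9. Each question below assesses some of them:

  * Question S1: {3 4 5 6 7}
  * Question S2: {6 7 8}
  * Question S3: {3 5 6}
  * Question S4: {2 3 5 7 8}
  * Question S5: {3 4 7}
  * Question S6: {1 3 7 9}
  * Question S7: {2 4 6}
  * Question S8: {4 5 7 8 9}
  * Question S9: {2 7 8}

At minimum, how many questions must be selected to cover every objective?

S4 and S6 and S7 together: S4 ∪ S6 ∪ S7 = {1, 2, 3, 4, 5, 6, 7, 8, 9} — every objective is covered.
Only S6 contains 1, so S6 is forced; the remaining 5 objectives need at least 2 more questions (each remaining question adds at most 3) — so at least 3 questions are needed, and 3 is optimal.

3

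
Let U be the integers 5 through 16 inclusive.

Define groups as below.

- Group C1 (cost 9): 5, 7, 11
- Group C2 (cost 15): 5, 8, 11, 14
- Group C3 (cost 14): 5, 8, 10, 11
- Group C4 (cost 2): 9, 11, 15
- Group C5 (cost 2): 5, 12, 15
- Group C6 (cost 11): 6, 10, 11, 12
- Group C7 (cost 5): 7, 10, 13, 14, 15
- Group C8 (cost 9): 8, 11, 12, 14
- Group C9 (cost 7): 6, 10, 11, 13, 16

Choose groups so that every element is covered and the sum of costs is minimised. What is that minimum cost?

25

C4, C5, C7, C8, C9 together cover every element (C4 ∪ C5 ∪ C7 ∪ C8 ∪ C9 = {5, 6, 7, 8, 9, 10, 11, 12, 13, 14, 15, 16}); total cost 2 + 2 + 5 + 9 + 7 = 25.
No covering selection has total cost below 25.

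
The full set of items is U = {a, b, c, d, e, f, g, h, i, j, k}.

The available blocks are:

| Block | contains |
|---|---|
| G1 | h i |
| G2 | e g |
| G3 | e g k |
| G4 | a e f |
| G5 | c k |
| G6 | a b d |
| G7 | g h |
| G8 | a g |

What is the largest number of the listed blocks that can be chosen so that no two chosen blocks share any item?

4

G1, G2, G5, G6 are pairwise disjoint (G1={h,i}; G2={e,g}; G5={c,k}; G6={a,b,d}).
Every remaining block overlaps one of these, and no 5 of the listed blocks are pairwise disjoint, so 4 is the maximum.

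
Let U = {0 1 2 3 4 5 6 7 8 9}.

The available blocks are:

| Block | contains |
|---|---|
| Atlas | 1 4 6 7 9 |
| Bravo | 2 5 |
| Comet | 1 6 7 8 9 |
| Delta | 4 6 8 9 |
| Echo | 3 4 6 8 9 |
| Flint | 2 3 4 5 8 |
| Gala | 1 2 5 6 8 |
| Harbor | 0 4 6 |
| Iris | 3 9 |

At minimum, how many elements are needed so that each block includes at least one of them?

H = {2, 6, 9} meets every block (each contains at least one member of H), and |H| = 3.
The blocks Bravo, Harbor, Iris are pairwise disjoint, so any hitting set needs a separate element for each — at least 3. Hence 3 is optimal.

3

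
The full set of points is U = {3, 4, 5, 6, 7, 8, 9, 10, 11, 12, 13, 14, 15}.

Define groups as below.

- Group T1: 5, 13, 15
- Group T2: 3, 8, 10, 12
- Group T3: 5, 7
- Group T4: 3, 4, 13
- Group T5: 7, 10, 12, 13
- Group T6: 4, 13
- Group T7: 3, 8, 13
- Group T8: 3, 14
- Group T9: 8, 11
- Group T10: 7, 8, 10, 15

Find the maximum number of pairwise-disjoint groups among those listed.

4

T3, T6, T8, T9 are pairwise disjoint (T3={5,7}; T6={4,13}; T8={3,14}; T9={8,11}).
Every remaining group overlaps one of these, and no 5 of the listed groups are pairwise disjoint, so 4 is the maximum.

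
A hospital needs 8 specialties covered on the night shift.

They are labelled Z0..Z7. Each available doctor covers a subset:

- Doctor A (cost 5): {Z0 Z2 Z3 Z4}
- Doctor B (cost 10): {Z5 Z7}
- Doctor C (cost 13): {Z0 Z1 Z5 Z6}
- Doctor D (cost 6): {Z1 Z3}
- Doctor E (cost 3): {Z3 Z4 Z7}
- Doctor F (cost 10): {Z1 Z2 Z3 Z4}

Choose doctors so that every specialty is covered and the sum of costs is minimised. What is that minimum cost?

21

A, C, E together cover every specialty (A ∪ C ∪ E = {Z0, Z1, Z2, Z3, Z4, Z5, Z6, Z7}); total cost 5 + 13 + 3 = 21.
No covering selection has total cost below 21.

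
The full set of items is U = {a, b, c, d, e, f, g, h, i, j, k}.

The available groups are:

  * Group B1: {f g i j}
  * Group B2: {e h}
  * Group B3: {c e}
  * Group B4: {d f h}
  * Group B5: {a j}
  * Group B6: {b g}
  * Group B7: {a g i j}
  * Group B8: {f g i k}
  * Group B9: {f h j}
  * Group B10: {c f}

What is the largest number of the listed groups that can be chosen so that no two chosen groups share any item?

4

B3, B4, B5, B6 are pairwise disjoint (B3={c,e}; B4={d,f,h}; B5={a,j}; B6={b,g}).
Every remaining group overlaps one of these, and no 5 of the listed groups are pairwise disjoint, so 4 is the maximum.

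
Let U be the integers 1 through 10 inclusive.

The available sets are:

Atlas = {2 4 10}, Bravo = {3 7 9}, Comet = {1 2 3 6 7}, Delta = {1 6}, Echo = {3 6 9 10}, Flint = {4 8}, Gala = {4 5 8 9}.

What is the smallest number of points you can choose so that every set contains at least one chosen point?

3

The 3 points {3, 4, 6} hit every set.
The sets Atlas, Bravo, Delta are pairwise disjoint, so any hitting set needs a separate point for each — at least 3. Hence 3 is optimal.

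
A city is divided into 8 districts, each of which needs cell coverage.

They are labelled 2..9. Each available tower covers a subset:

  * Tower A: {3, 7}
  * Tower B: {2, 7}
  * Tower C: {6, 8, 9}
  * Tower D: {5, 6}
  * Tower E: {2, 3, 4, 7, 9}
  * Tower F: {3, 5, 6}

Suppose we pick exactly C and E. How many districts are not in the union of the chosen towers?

Union of C, E = {2, 3, 4, 6, 7, 8, 9}.
Not covered: 5 — 1 district.

1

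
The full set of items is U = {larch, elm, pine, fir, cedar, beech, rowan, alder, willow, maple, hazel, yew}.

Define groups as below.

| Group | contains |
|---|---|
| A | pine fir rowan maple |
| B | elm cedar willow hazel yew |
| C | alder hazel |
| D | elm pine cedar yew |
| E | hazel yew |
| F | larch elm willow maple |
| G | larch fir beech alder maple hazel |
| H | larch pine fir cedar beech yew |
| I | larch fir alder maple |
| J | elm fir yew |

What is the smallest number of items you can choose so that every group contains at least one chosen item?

3

Take T = {elm, fir, hazel}. Each listed group contains at least one of these, so T is a hitting set of size 3.
No choice of 2 items meets every group, so 3 is the minimum.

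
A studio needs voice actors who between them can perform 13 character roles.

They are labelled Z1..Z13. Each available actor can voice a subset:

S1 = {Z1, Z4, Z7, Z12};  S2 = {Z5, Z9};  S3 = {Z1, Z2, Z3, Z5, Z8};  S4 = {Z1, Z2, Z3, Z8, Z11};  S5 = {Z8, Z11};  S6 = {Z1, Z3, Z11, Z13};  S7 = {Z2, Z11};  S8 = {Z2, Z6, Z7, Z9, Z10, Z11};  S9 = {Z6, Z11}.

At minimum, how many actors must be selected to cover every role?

4

Take {S1, S3, S6, S8}. Their union is {Z1, Z2, Z3, Z4, Z5, Z6, Z7, Z8, Z9, Z10, Z11, Z12, Z13}, which is all 13 roles.
No 3 of the 9 actors cover everything (all 84 combinations miss at least one role), so 4 is optimal.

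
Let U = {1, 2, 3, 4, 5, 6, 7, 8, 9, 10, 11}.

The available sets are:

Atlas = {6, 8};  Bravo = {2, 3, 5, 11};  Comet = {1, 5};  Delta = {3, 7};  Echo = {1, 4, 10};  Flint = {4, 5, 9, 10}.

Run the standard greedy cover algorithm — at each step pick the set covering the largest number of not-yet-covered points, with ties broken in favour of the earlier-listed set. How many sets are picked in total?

5

Greedy: pick Bravo (covers 4 new) → pick Echo (covers 3 new) → pick Atlas (covers 2 new) → pick Delta (covers 1 new) → pick Flint (covers 1 new). Total picks: 5.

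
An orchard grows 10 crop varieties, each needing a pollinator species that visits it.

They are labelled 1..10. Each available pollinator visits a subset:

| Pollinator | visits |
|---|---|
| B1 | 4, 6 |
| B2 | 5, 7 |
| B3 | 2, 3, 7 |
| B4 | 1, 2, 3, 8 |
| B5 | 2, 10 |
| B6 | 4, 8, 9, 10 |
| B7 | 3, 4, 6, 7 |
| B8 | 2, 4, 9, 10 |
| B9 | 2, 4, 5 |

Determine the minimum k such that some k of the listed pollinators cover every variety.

B4 and B7 and B8 and B9 together: B4 ∪ B7 ∪ B8 ∪ B9 = {1, 2, 3, 4, 5, 6, 7, 8, 9, 10} — every variety is covered.
No 3 of the 9 pollinators cover everything (all 84 combinations miss at least one variety), so 4 is optimal.

4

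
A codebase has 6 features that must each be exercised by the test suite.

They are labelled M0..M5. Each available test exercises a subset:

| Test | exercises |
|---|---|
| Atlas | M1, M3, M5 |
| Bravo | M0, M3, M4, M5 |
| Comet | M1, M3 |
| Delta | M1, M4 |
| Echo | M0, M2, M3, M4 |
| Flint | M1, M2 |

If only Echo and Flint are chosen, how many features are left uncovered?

Union of Echo, Flint = {M0, M1, M2, M3, M4}.
Not covered: M5 — 1 feature.

1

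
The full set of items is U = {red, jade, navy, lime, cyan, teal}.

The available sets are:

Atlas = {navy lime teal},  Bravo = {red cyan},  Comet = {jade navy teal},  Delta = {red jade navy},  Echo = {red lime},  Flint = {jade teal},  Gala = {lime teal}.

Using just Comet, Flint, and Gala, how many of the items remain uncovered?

2

Union of Comet, Flint, Gala = {jade, navy, lime, teal}.
Not covered: red, cyan — 2 items.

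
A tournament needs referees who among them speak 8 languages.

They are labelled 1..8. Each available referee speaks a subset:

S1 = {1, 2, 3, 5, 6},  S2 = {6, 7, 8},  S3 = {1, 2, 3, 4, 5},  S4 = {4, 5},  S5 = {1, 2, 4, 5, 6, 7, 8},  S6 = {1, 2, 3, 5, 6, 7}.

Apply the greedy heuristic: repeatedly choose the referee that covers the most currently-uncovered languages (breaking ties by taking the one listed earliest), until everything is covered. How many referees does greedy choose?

Greedy: pick S5 (covers 7 new) → pick S1 (covers 1 new). Total picks: 2.

2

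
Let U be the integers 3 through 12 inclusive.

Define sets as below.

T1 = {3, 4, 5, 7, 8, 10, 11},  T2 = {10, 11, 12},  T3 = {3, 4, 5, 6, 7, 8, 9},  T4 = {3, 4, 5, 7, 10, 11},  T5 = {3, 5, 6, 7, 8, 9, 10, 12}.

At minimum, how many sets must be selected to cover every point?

2

T2 and T3 together: T2 ∪ T3 = {3, 4, 5, 6, 7, 8, 9, 10, 11, 12} — every point is covered.
No single set has all 10 points (the largest, T5, has 8), so 2 is optimal.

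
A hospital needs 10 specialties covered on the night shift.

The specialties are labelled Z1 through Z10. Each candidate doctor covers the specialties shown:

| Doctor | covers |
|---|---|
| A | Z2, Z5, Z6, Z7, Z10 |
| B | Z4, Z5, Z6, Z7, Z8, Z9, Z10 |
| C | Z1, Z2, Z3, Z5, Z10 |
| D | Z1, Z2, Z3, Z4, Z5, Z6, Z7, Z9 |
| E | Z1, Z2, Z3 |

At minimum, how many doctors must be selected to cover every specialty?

2

B and E together: B ∪ E = {Z1, Z2, Z3, Z4, Z5, Z6, Z7, Z8, Z9, Z10} — every specialty is covered.
No single doctor has all 10 specialties (the largest, D, has 8), so 2 is optimal.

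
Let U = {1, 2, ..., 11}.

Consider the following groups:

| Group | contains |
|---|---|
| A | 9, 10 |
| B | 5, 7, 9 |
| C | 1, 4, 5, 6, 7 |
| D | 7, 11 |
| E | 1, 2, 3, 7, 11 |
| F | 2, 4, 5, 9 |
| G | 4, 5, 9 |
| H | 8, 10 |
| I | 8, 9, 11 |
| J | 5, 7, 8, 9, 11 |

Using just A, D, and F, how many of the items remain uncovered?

4

Union of A, D, F = {2, 4, 5, 7, 9, 10, 11}.
Not covered: 1, 3, 6, 8 — 4 items.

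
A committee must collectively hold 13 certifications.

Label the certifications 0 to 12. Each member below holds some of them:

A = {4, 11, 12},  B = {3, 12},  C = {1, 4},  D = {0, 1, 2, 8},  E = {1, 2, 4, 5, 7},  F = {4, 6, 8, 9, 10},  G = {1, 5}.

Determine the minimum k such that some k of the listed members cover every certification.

A and B and D and E and F together: A ∪ B ∪ D ∪ E ∪ F = {0, 1, 2, 3, 4, 5, 6, 7, 8, 9, 10, 11, 12} — every certification is covered.
No 4 of the 7 members cover everything (all 35 combinations miss at least one certification), so 5 is optimal.

5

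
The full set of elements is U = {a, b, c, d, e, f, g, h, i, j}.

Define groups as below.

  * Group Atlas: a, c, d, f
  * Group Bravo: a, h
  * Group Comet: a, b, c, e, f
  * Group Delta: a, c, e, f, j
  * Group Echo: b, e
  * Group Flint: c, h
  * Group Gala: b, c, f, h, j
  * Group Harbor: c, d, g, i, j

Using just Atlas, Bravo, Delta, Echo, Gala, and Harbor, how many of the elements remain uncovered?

Union of Atlas, Bravo, Delta, Echo, Gala, Harbor = {a, b, c, d, e, f, g, h, i, j} — that's every element, so 0 are uncovered.

0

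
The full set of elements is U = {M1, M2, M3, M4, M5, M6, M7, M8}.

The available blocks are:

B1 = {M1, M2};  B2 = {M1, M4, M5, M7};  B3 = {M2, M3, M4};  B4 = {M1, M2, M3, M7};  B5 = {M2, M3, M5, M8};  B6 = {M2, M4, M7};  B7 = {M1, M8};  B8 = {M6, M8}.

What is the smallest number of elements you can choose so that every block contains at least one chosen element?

3

The 3 elements {M2, M7, M8} hit every block.
No choice of 2 elements meets every block, so 3 is the minimum.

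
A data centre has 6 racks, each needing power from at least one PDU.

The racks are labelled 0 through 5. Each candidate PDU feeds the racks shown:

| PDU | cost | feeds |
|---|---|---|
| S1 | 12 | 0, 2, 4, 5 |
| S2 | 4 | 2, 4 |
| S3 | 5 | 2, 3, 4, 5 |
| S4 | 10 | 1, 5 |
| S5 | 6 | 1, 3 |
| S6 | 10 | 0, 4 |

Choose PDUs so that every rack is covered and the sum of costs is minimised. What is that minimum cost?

S1, S5 together cover every rack (S1 ∪ S5 = {0, 1, 2, 3, 4, 5}); total cost 12 + 6 = 18.
The greedy pick S3, S5, S6 costs 21; no covering selection beats 18.

18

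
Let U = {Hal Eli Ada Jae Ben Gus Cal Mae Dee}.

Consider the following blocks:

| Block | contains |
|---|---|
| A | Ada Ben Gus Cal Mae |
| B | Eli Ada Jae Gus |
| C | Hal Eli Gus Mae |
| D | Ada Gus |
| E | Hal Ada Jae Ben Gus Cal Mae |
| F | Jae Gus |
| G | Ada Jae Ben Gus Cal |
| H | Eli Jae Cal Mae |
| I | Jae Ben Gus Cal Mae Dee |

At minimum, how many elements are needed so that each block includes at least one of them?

2

T = {Eli, Gus} meets every block (each contains at least one member of T), and |T| = 2.
The blocks D, H are pairwise disjoint, so any hitting set needs a separate element for each — at least 2. Hence 2 is optimal.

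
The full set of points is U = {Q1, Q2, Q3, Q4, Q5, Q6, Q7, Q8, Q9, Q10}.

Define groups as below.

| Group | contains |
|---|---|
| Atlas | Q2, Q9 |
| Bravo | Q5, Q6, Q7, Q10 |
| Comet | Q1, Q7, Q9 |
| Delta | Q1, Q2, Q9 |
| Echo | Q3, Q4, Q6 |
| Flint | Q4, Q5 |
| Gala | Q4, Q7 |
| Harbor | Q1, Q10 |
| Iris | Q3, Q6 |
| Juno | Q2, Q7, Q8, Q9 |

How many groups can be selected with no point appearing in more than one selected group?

Atlas, Gala, Harbor, Iris are pairwise disjoint (Atlas={Q2,Q9}; Gala={Q4,Q7}; Harbor={Q1,Q10}; Iris={Q3,Q6}).
Every remaining group overlaps one of these, and no 5 of the listed groups are pairwise disjoint, so 4 is the maximum.

4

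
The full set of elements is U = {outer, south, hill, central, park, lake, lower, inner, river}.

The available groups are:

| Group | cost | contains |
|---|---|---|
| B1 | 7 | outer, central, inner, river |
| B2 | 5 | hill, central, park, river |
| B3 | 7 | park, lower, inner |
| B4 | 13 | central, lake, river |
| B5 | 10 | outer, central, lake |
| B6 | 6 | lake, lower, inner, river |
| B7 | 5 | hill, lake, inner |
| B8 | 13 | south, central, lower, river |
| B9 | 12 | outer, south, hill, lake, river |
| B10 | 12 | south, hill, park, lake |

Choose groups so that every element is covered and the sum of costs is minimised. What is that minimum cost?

B2, B6, B9 together cover every element (B2 ∪ B6 ∪ B9 = {outer, south, hill, central, park, lake, lower, inner, river}); total cost 5 + 6 + 12 = 23.
No covering selection has total cost below 23.

23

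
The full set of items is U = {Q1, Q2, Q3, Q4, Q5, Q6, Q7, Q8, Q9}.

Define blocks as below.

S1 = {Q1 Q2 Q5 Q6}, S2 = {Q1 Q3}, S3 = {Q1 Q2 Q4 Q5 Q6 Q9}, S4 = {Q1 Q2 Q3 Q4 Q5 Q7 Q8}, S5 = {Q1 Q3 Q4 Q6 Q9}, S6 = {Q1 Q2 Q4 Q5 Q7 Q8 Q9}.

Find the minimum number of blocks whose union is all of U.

2

S5 and S6 cover everything between them: the union {Q1, Q2, Q3, Q4, Q5, Q6, Q7, Q8, Q9} is all of U.
No single block has all 9 items (the largest, S4, has 7), so 2 is optimal.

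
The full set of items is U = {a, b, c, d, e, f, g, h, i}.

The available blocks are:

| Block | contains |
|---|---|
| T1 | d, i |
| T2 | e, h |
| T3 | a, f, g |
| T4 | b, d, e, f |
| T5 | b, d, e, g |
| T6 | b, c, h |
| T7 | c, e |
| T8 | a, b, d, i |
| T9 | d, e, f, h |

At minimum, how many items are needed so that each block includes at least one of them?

4

The 4 items {d, e, f, h} hit every block.
No choice of 3 items meets every block, so 4 is the minimum.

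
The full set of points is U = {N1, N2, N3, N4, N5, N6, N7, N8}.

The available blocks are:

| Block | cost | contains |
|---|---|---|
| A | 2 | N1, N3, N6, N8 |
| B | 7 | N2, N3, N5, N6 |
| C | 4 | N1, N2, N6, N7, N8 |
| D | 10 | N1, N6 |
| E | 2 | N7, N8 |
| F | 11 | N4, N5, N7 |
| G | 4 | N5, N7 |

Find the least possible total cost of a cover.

A, C, F together cover every point (A ∪ C ∪ F = {N1, N2, N3, N4, N5, N6, N7, N8}); total cost 2 + 4 + 11 = 17.
The greedy pick A, C, G, F costs 21; no covering selection beats 17.

17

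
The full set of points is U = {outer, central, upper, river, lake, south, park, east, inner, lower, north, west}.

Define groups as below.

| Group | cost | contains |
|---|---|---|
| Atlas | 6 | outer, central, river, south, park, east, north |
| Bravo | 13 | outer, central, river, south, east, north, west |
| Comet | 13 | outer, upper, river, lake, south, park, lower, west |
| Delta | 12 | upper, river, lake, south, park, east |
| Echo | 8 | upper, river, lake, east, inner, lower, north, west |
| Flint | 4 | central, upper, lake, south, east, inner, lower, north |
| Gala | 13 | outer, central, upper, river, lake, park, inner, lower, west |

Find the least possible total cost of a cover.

14

Atlas, Echo together cover every point (Atlas ∪ Echo = {outer, central, upper, river, lake, south, park, east, inner, lower, north, west}); total cost 6 + 8 = 14.
The greedy pick Flint, Atlas, Echo costs 18; no covering selection beats 14.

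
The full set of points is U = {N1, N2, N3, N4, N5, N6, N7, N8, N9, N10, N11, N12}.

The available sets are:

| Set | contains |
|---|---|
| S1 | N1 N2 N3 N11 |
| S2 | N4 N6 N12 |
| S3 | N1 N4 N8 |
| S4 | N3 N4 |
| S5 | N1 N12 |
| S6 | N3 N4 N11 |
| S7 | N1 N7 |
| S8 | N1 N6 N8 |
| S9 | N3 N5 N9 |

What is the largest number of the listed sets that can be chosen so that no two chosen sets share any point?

3

S2, S7, S9 are pairwise disjoint (S2={N4,N6,N12}; S7={N1,N7}; S9={N3,N5,N9}).
Every remaining set overlaps one of these, and no 4 of the listed sets are pairwise disjoint, so 3 is the maximum.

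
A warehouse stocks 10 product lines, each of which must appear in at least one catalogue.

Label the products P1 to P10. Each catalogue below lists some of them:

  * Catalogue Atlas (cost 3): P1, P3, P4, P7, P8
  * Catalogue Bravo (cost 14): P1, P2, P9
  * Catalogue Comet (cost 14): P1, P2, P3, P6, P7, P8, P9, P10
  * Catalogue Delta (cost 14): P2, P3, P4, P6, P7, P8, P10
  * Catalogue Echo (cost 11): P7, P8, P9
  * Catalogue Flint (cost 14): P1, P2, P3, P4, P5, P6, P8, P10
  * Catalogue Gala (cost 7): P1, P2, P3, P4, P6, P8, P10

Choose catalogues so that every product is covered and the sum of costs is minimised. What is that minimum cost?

Echo, Flint together cover every product (Echo ∪ Flint = {P1, P2, P3, P4, P5, P6, P7, P8, P9, P10}); total cost 11 + 14 = 25.
The greedy pick Atlas, Gala, Echo, Flint costs 35; no covering selection beats 25.

25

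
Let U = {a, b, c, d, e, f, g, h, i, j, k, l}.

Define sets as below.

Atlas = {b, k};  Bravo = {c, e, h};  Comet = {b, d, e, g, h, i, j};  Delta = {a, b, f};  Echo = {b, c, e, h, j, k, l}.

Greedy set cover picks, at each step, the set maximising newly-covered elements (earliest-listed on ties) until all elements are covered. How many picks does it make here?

3

Greedy: pick Comet (covers 7 new) → pick Echo (covers 3 new) → pick Delta (covers 2 new). Total picks: 3.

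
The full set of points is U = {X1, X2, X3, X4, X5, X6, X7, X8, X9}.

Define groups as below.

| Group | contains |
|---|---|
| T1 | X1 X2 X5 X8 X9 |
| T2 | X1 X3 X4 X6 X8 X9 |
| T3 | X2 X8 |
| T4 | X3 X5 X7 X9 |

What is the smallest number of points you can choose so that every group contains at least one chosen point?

2

The 2 points {X8, X9} hit every group.
The groups T3, T4 are pairwise disjoint, so any hitting set needs a separate point for each — at least 2. Hence 2 is optimal.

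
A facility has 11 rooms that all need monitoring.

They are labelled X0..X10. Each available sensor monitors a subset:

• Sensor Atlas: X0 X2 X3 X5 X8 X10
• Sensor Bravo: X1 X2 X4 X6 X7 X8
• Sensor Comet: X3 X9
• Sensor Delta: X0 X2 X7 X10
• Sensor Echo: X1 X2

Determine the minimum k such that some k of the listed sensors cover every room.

3

Atlas and Bravo and Comet together: Atlas ∪ Bravo ∪ Comet = {X0, X1, X2, X3, X4, X5, X6, X7, X8, X9, X10} — every room is covered.
Only Bravo contains X4, so Bravo is forced; the remaining 5 rooms need at least 2 more sensors (each remaining sensor adds at most 4) — so at least 3 sensors are needed, and 3 is optimal.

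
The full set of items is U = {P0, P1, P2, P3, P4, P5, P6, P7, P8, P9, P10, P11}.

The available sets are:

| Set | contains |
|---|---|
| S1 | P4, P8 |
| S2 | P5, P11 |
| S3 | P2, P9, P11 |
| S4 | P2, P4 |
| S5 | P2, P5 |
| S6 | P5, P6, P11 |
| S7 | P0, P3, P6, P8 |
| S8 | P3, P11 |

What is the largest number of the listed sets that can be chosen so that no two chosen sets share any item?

S2, S4, S7 are pairwise disjoint (S2={P5,P11}; S4={P2,P4}; S7={P0,P3,P6,P8}).
Every remaining set overlaps one of these, and no 4 of the listed sets are pairwise disjoint, so 3 is the maximum.

3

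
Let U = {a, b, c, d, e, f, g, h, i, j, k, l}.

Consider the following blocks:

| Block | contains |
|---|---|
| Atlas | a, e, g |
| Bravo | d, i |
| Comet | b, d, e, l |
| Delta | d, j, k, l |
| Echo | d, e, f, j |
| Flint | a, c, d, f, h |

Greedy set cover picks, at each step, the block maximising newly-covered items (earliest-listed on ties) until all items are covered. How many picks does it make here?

Greedy: pick Flint (covers 5 new) → pick Comet (covers 3 new) → pick Delta (covers 2 new) → pick Atlas (covers 1 new) → pick Bravo (covers 1 new). Total picks: 5.

5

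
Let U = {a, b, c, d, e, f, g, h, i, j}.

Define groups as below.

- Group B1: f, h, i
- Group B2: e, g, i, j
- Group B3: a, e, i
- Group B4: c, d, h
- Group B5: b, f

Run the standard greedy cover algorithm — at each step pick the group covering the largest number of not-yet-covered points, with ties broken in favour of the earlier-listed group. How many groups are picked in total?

4

Greedy: pick B2 (covers 4 new) → pick B4 (covers 3 new) → pick B5 (covers 2 new) → pick B3 (covers 1 new). Total picks: 4.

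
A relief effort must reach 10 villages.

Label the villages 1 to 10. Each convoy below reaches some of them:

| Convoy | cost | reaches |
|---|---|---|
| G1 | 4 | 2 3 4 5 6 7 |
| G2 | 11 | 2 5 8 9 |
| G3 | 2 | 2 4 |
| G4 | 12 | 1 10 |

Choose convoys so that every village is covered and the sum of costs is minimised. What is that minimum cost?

G1, G2, G4 together cover every village (G1 ∪ G2 ∪ G4 = {1, 2, 3, 4, 5, 6, 7, 8, 9, 10}); total cost 4 + 11 + 12 = 27.
No covering selection has total cost below 27.

27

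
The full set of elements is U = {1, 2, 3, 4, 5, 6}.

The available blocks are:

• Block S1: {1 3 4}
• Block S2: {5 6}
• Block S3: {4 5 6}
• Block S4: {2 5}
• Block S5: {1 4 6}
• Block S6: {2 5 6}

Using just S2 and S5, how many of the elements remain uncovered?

2

Union of S2, S5 = {1, 4, 5, 6}.
Not covered: 2, 3 — 2 elements.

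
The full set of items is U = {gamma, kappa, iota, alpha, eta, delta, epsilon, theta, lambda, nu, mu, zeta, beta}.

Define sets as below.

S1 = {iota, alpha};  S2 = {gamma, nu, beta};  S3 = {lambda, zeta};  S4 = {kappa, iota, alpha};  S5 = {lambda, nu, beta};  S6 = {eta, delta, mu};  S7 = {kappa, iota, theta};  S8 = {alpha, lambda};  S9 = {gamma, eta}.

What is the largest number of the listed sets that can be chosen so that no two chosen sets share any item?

4

S2, S6, S7, S8 are pairwise disjoint (S2={gamma,nu,beta}; S6={eta,delta,mu}; S7={kappa,iota,theta}; S8={alpha,lambda}).
Every remaining set overlaps one of these, and no 5 of the listed sets are pairwise disjoint, so 4 is the maximum.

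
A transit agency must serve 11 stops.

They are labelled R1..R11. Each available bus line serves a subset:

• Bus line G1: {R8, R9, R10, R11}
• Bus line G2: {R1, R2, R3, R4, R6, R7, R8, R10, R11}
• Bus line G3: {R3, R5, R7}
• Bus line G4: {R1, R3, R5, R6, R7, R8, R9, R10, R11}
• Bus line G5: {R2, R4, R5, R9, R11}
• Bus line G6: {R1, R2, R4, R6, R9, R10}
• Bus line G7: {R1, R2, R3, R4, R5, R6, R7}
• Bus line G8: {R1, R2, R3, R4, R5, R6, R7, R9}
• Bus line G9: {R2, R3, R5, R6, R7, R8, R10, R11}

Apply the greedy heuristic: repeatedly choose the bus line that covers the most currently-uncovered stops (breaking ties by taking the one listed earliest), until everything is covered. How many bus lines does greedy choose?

Greedy: pick G2 (covers 9 new) → pick G4 (covers 2 new). Total picks: 2.

2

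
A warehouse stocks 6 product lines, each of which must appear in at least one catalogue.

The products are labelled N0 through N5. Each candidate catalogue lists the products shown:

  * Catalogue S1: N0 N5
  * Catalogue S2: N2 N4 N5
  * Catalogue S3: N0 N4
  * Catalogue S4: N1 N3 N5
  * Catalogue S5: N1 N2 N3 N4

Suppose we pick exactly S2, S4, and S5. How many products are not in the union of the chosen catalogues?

Union of S2, S4, S5 = {N1, N2, N3, N4, N5}.
Not covered: N0 — 1 product.

1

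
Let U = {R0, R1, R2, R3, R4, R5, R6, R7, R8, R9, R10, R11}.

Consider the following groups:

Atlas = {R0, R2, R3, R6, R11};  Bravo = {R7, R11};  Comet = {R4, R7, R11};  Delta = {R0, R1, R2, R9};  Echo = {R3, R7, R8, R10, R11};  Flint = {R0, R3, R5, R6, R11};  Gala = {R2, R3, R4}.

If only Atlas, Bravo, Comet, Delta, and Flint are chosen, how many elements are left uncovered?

2

Union of Atlas, Bravo, Comet, Delta, Flint = {R0, R1, R2, R3, R4, R5, R6, R7, R9, R11}.
Not covered: R8, R10 — 2 elements.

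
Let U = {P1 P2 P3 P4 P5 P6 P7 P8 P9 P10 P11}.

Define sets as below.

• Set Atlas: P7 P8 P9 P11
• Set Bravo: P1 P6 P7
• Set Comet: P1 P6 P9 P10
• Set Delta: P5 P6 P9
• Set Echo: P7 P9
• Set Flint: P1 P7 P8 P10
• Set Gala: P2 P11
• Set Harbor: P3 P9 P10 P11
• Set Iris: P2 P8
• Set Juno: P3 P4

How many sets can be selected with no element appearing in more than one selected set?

Delta, Flint, Gala, Juno are pairwise disjoint (Delta={P5,P6,P9}; Flint={P1,P7,P8,P10}; Gala={P2,P11}; Juno={P3,P4}).
Every remaining set overlaps one of these, and no 5 of the listed sets are pairwise disjoint, so 4 is the maximum.

4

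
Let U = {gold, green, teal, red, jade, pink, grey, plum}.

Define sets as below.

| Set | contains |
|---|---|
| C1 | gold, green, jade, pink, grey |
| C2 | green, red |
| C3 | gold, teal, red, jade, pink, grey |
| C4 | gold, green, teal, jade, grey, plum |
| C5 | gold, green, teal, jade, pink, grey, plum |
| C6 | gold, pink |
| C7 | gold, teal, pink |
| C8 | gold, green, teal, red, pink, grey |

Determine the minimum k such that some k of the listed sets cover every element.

C5 and C8 cover everything between them: the union {gold, green, teal, red, jade, pink, grey, plum} is all of U.
No single set has all 8 elements (the largest, C5, has 7), so 2 is optimal.

2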